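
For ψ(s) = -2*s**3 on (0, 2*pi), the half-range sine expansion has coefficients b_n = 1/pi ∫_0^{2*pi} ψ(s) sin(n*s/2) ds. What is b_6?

-8/9 + 16*pi**2/3

b_6 = 1/pi ∫_0^{2*pi} (-2*s**3) sin(3*s) ds.
Integrating by parts three times (tabular method), an antiderivative of (-2*s**3) sin(3*s) is 2*s**3*cos(3*s)/3 - 2*s**2*sin(3*s)/3 - 4*s*cos(3*s)/9 + 4*sin(3*s)/27; evaluating from 0 to 2*pi: ∫_{0}^{2*pi} (-2*s**3) sin(3*s) ds = (8*pi*(-1 + 6*pi**2)/9) - (0) = 8*pi*(-1 + 6*pi**2)/9.
Hence b_6 = (1/pi)·(8*pi*(-1 + 6*pi**2)/9) = -8/9 + 16*pi**2/3.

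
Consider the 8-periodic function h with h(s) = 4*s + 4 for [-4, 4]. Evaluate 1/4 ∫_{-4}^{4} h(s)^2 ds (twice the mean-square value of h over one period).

1/4 ∫_{-4}^{4} h(s)^2 ds = 1/4 · (2432/3) = 608/3.

608/3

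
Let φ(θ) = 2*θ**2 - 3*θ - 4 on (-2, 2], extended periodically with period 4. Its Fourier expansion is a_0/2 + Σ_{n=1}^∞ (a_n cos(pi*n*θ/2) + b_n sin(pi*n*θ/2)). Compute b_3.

b_3 = 1/2 ∫_{-2}^{2} φ(θ) sin(3*pi*θ/2) dθ.
Integrating by parts twice (tabular method), an antiderivative of (2*θ**2 - 3*θ - 4) sin(3*pi*θ/2) is -4*θ**2*cos(3*pi*θ/2)/(3*pi) + 16*θ*sin(3*pi*θ/2)/(9*pi**2) + 2*θ*cos(3*pi*θ/2)/pi - 4*sin(3*pi*θ/2)/(3*pi**2) + 32*cos(3*pi*θ/2)/(27*pi**3) + 8*cos(3*pi*θ/2)/(3*pi); evaluating from -2 to 2: ∫_{-2}^{2} (2*θ**2 - 3*θ - 4) sin(3*pi*θ/2) dθ = (4*(-9*pi**2 - 8)/(27*pi**3)) - (4*(-8 + 45*pi**2)/(27*pi**3)) = -8/pi.
Hence b_3 = (1/2)·(-8/pi) = -4/pi.

-4/pi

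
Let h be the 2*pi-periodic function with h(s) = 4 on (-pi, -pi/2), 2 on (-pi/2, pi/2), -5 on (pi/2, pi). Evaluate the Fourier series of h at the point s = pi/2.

-3/2

At s = pi/2 the one-sided limits are h(pi/2^-) = 2 and h(pi/2^+) = -5.
By Dirichlet's theorem the series converges to their average, [(2) + (-5)]/2 = -3/2.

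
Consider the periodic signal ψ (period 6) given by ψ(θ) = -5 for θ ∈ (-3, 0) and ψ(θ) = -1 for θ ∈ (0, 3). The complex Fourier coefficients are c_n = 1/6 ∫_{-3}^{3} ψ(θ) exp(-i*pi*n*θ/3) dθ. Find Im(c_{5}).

Since ψ is real-valued, Im(c_{5}) = -1/6 ∫_{-3}^{3} ψ(θ) sin(5*pi*θ/3) dθ = -b_{5}/2.
Split the integral at the breakpoints.
Directly, an antiderivative of (-5) sin(5*pi*θ/3) is 3*cos(5*pi*θ/3)/pi; evaluating from -3 to 0: ∫_{-3}^{0} (-5) sin(5*pi*θ/3) dθ = (3/pi) - (-3/pi) = 6/pi.
Directly, an antiderivative of (-1) sin(5*pi*θ/3) is 3*cos(5*pi*θ/3)/(5*pi); evaluating from 0 to 3: ∫_{0}^{3} (-1) sin(5*pi*θ/3) dθ = (-3/(5*pi)) - (3/(5*pi)) = -6/(5*pi).
So ∫_{-3}^{3} ψ(θ) sin(5*pi*θ/3) dθ = 24/(5*pi).
Hence Im(c_{5}) = (-1/6)·(24/(5*pi)) = -4/(5*pi).

-4/(5*pi)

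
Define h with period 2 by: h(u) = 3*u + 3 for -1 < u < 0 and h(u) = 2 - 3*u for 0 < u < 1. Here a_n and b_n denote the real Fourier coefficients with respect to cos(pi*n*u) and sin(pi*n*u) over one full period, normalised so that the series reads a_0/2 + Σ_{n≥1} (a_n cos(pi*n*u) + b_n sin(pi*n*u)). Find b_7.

b_7 = ∫_{-1}^{1} h(u) sin(7*pi*u) du.
Split the integral at the breakpoints.
Integrating by parts (boundary term plus one more integral), an antiderivative of (3*u + 3) sin(7*pi*u) is -3*u*cos(7*pi*u)/(7*pi) + 3*sin(7*pi*u)/(49*pi**2) - 3*cos(7*pi*u)/(7*pi); evaluating from -1 to 0: ∫_{-1}^{0} (3*u + 3) sin(7*pi*u) du = (-3/(7*pi)) - (0) = -3/(7*pi).
Integrating by parts (boundary term plus one more integral), an antiderivative of (2 - 3*u) sin(7*pi*u) is 3*u*cos(7*pi*u)/(7*pi) - 3*sin(7*pi*u)/(49*pi**2) - 2*cos(7*pi*u)/(7*pi); evaluating from 0 to 1: ∫_{0}^{1} (2 - 3*u) sin(7*pi*u) du = (-1/(7*pi)) - (-2/(7*pi)) = 1/(7*pi).
Summing the pieces gives b_7 = -2/(7*pi).

-2/(7*pi)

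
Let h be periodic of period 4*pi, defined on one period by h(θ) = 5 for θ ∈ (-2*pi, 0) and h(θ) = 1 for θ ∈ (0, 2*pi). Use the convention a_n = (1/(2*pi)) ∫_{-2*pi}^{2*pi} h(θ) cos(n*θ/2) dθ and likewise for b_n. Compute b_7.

-8/(7*pi)

b_7 = (1/(2*pi)) ∫_{-2*pi}^{2*pi} h(θ) sin(7*θ/2) dθ.
Split the integral at the breakpoints.
Directly, an antiderivative of (5) sin(7*θ/2) is -10*cos(7*θ/2)/7; evaluating from -2*pi to 0: ∫_{-2*pi}^{0} (5) sin(7*θ/2) dθ = (-10/7) - (10/7) = -20/7.
Directly, an antiderivative of (1) sin(7*θ/2) is -2*cos(7*θ/2)/7; evaluating from 0 to 2*pi: ∫_{0}^{2*pi} (1) sin(7*θ/2) dθ = (2/7) - (-2/7) = 4/7.
Summing the pieces and multiplying by (1/(2*pi)) gives b_7 = -8/(7*pi).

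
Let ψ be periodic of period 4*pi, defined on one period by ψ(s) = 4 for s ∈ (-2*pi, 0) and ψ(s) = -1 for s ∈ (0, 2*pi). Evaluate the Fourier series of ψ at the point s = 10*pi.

s = 10*pi differs from s = 2*pi by 2 full period(s), and the series is 4*pi-periodic.
At s = 2*pi the one-sided limits are ψ(2*pi^-) = -1 and ψ(2*pi^+) = 4.
By Dirichlet's theorem the series converges to their average, [(-1) + (4)]/2 = 3/2.

3/2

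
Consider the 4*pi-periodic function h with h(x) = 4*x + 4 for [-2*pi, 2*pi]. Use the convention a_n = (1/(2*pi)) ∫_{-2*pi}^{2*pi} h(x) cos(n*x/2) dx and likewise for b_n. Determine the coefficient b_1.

16

b_1 = (1/(2*pi)) ∫_{-2*pi}^{2*pi} h(x) sin(x/2) dx.
Integrating by parts (boundary term plus one more integral), an antiderivative of (4*x + 4) sin(x/2) is -8*x*cos(x/2) + 16*sin(x/2) - 8*cos(x/2); evaluating from -2*pi to 2*pi: ∫_{-2*pi}^{2*pi} (4*x + 4) sin(x/2) dx = (8 + 16*pi) - (8 - 16*pi) = 32*pi.
Hence b_1 = (1/(2*pi))·(32*pi) = 16.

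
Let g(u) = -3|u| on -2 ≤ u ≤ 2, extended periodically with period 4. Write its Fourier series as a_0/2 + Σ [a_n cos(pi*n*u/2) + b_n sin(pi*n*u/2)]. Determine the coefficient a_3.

8/(3*pi**2)

a_3 = 1/2 ∫_{-2}^{2} g(u) cos(3*pi*u/2) du.
g is even and cos(3*pi*u/2) is even, so the integrand is even and a_3 = ∫_0^{2} g(u) cos(3*pi*u/2) du.
Integrating by parts (boundary term plus one more integral), an antiderivative of (-3*u) cos(3*pi*u/2) is -2*u*sin(3*pi*u/2)/pi - 4*cos(3*pi*u/2)/(3*pi**2); evaluating from 0 to 2: ∫_{0}^{2} (-3*u) cos(3*pi*u/2) du = (4/(3*pi**2)) - (-4/(3*pi**2)) = 8/(3*pi**2).
Hence a_3 = 8/(3*pi**2).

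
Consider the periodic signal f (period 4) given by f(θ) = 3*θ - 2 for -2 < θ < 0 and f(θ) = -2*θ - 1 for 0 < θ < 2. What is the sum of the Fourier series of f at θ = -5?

-5

θ = -5 differs from θ = -1 by -1 full period(s), and the series is 4-periodic.
f is continuous at θ = -1 with value -5, so the series converges to -5 there.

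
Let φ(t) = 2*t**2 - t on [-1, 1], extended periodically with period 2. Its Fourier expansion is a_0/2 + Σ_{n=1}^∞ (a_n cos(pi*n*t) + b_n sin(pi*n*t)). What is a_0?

a_0 = ∫_{-1}^{1} φ(t) dt = 4/3.

4/3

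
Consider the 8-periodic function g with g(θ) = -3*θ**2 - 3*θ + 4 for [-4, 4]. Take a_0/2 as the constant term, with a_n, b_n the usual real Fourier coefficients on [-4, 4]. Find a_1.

192/pi**2

a_1 = 1/4 ∫_{-4}^{4} g(θ) cos(pi*θ/4) dθ.
Integrating by parts twice (tabular method), an antiderivative of (-3*θ**2 - 3*θ + 4) cos(pi*θ/4) is -12*θ**2*sin(pi*θ/4)/pi - 12*θ*sin(pi*θ/4)/pi - 96*θ*cos(pi*θ/4)/pi**2 + 16*sin(pi*θ/4)/pi + 384*sin(pi*θ/4)/pi**3 - 48*cos(pi*θ/4)/pi**2; evaluating from -4 to 4: ∫_{-4}^{4} (-3*θ**2 - 3*θ + 4) cos(pi*θ/4) dθ = (432/pi**2) - (-336/pi**2) = 768/pi**2.
Hence a_1 = (1/4)·(768/pi**2) = 192/pi**2.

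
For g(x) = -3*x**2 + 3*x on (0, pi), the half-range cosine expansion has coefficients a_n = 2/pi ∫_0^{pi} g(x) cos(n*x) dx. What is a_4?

a_4 = 2/pi ∫_0^{pi} (-3*x**2 + 3*x) cos(4*x) dx.
Integrating by parts twice (tabular method), an antiderivative of (-3*x**2 + 3*x) cos(4*x) is -3*x**2*sin(4*x)/4 + 3*x*sin(4*x)/4 - 3*x*cos(4*x)/8 + 3*sin(4*x)/32 + 3*cos(4*x)/16; evaluating from 0 to pi: ∫_{0}^{pi} (-3*x**2 + 3*x) cos(4*x) dx = (3/16 - 3*pi/8) - (3/16) = -3*pi/8.
Hence a_4 = (2/pi)·(-3*pi/8) = -3/4.

-3/4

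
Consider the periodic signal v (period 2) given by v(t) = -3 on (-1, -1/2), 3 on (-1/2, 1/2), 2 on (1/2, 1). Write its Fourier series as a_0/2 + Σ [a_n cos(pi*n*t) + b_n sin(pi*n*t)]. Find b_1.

5/pi

b_1 = ∫_{-1}^{1} v(t) sin(pi*t) dt.
Split the integral at the breakpoints.
Directly, an antiderivative of (-3) sin(pi*t) is 3*cos(pi*t)/pi; evaluating from -1 to -1/2: ∫_{-1}^{-1/2} (-3) sin(pi*t) dt = (0) - (-3/pi) = 3/pi.
Directly, an antiderivative of (3) sin(pi*t) is -3*cos(pi*t)/pi; evaluating from -1/2 to 1/2: ∫_{-1/2}^{1/2} (3) sin(pi*t) dt = (0) - (0) = 0.
Directly, an antiderivative of (2) sin(pi*t) is -2*cos(pi*t)/pi; evaluating from 1/2 to 1: ∫_{1/2}^{1} (2) sin(pi*t) dt = (2/pi) - (0) = 2/pi.
Summing the pieces gives b_1 = 5/pi.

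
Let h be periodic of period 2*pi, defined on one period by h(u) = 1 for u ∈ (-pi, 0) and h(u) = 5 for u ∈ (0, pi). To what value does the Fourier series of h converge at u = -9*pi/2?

1

u = -9*pi/2 differs from u = -pi/2 by -2 full period(s), and the series is 2*pi-periodic.
h is continuous at u = -pi/2 with value 1, so the series converges to 1 there.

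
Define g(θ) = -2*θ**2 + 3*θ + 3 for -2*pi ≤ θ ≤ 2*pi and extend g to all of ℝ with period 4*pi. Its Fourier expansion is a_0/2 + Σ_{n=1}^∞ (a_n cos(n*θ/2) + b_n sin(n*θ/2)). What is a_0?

a_0 = (1/(2*pi)) ∫_{-2*pi}^{2*pi} g(θ) dθ = (1/(2*pi)) · (-32*pi**3/3 + 12*pi) = 6 - 16*pi**2/3.

6 - 16*pi**2/3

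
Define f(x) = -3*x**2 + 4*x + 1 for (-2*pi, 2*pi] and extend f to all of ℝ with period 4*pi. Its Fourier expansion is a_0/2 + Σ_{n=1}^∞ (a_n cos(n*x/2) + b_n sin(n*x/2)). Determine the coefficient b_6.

-8/3

b_6 = (1/(2*pi)) ∫_{-2*pi}^{2*pi} f(x) sin(3*x) dx.
Integrating by parts twice (tabular method), an antiderivative of (-3*x**2 + 4*x + 1) sin(3*x) is x**2*cos(3*x) - 2*x*sin(3*x)/3 - 4*x*cos(3*x)/3 + 4*sin(3*x)/9 - 5*cos(3*x)/9; evaluating from -2*pi to 2*pi: ∫_{-2*pi}^{2*pi} (-3*x**2 + 4*x + 1) sin(3*x) dx = (-8*pi/3 - 5/9 + 4*pi**2) - (-5/9 + 8*pi/3 + 4*pi**2) = -16*pi/3.
Hence b_6 = (1/(2*pi))·(-16*pi/3) = -8/3.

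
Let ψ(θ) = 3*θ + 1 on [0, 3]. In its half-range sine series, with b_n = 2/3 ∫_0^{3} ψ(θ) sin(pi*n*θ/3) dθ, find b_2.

b_2 = 2/3 ∫_0^{3} (3*θ + 1) sin(2*pi*θ/3) dθ.
Integrating by parts (boundary term plus one more integral), an antiderivative of (3*θ + 1) sin(2*pi*θ/3) is -9*θ*cos(2*pi*θ/3)/(2*pi) + 27*sin(2*pi*θ/3)/(4*pi**2) - 3*cos(2*pi*θ/3)/(2*pi); evaluating from 0 to 3: ∫_{0}^{3} (3*θ + 1) sin(2*pi*θ/3) dθ = (-15/pi) - (-3/(2*pi)) = -27/(2*pi).
Hence b_2 = (2/3)·(-27/(2*pi)) = -9/pi.

-9/pi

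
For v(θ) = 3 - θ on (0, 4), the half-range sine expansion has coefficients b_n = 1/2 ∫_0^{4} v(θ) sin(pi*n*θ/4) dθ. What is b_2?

4/pi

b_2 = 1/2 ∫_0^{4} (3 - θ) sin(pi*θ/2) dθ.
Integrating by parts (boundary term plus one more integral), an antiderivative of (3 - θ) sin(pi*θ/2) is 2*θ*cos(pi*θ/2)/pi - 4*sin(pi*θ/2)/pi**2 - 6*cos(pi*θ/2)/pi; evaluating from 0 to 4: ∫_{0}^{4} (3 - θ) sin(pi*θ/2) dθ = (2/pi) - (-6/pi) = 8/pi.
Hence b_2 = (1/2)·(8/pi) = 4/pi.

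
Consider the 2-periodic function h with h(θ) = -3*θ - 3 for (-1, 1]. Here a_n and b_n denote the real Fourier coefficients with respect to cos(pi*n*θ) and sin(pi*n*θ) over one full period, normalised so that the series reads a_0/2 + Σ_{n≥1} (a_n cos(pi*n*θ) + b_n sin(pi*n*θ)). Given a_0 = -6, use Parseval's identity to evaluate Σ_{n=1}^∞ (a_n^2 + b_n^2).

Parseval: a_0^2/2 + Σ_{n≥1} (a_n^2+b_n^2) = ∫_{-1}^{1} h(θ)^2 dθ = 24.
Subtract a_0^2/2 = 18: Σ (a_n^2+b_n^2) = 6.

6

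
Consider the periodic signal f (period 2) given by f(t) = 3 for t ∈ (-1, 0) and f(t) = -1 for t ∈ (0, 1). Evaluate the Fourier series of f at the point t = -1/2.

3

f is continuous at t = -1/2 with value 3, so the series converges to 3 there.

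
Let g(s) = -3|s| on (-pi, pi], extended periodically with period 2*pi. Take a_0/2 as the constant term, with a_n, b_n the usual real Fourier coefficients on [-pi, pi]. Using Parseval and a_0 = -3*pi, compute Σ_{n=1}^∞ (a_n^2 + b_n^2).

Parseval: a_0^2/2 + Σ_{n≥1} (a_n^2+b_n^2) = 1/pi ∫_{-pi}^{pi} g(s)^2 ds = 6*pi**2.
Subtract a_0^2/2 = 9*pi**2/2: Σ (a_n^2+b_n^2) = 3*pi**2/2.

3*pi**2/2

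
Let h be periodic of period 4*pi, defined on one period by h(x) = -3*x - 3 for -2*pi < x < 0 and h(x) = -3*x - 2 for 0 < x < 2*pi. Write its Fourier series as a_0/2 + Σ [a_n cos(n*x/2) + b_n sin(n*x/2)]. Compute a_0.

a_0 = (1/(2*pi)) ∫_{-2*pi}^{2*pi} h(x) dx = (1/(2*pi)) · (-10*pi) = -5.

-5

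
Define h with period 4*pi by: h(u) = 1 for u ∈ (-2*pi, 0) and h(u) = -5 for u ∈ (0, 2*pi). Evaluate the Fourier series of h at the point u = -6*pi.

u = -6*pi differs from u = 2*pi by -2 full period(s), and the series is 4*pi-periodic.
At u = 2*pi the one-sided limits are h(2*pi^-) = -5 and h(2*pi^+) = 1.
By Dirichlet's theorem the series converges to their average, [(-5) + (1)]/2 = -2.

-2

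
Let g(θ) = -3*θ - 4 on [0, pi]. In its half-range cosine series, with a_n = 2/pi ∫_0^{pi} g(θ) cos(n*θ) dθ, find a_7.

a_7 = 2/pi ∫_0^{pi} (-3*θ - 4) cos(7*θ) dθ.
Integrating by parts (boundary term plus one more integral), an antiderivative of (-3*θ - 4) cos(7*θ) is -3*θ*sin(7*θ)/7 - 4*sin(7*θ)/7 - 3*cos(7*θ)/49; evaluating from 0 to pi: ∫_{0}^{pi} (-3*θ - 4) cos(7*θ) dθ = (3/49) - (-3/49) = 6/49.
Hence a_7 = (2/pi)·(6/49) = 12/(49*pi).

12/(49*pi)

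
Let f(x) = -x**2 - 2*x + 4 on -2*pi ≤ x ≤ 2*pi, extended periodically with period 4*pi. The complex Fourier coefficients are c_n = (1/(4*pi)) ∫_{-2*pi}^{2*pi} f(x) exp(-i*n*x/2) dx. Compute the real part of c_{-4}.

Since f is real-valued, Re(c_{-4}) = (1/(4*pi)) ∫_{-2*pi}^{2*pi} f(x) cos(-2*x) dx = a_{4}/2.
Integrating by parts twice (tabular method), an antiderivative of (-x**2 - 2*x + 4) cos(-2*x) is -x**2*sin(2*x)/2 - x*sin(2*x) - x*cos(2*x)/2 + 9*sin(2*x)/4 - cos(2*x)/2; evaluating from -2*pi to 2*pi: ∫_{-2*pi}^{2*pi} (-x**2 - 2*x + 4) cos(-2*x) dx = (-pi - 1/2) - (-1/2 + pi) = -2*pi.
Hence Re(c_{-4}) = (1/(4*pi))·(-2*pi) = -1/2.

-1/2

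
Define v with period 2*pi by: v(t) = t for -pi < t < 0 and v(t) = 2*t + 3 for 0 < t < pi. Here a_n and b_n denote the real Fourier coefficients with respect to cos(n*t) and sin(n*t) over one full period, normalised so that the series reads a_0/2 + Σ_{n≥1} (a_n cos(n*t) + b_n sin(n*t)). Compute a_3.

-2/(9*pi)

a_3 = 1/pi ∫_{-pi}^{pi} v(t) cos(3*t) dt.
Split the integral at the breakpoints.
Integrating by parts (boundary term plus one more integral), an antiderivative of (t) cos(3*t) is t*sin(3*t)/3 + cos(3*t)/9; evaluating from -pi to 0: ∫_{-pi}^{0} (t) cos(3*t) dt = (1/9) - (-1/9) = 2/9.
Integrating by parts (boundary term plus one more integral), an antiderivative of (2*t + 3) cos(3*t) is 2*t*sin(3*t)/3 + sin(3*t) + 2*cos(3*t)/9; evaluating from 0 to pi: ∫_{0}^{pi} (2*t + 3) cos(3*t) dt = (-2/9) - (2/9) = -4/9.
Summing the pieces and multiplying by (1/pi) gives a_3 = -2/(9*pi).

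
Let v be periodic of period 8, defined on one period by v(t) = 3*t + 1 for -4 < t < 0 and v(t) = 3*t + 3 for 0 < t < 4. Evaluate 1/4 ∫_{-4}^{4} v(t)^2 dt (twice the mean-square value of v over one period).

1/4 ∫_{-4}^{4} v(t)^2 dt = 1/4 · (520) = 130.

130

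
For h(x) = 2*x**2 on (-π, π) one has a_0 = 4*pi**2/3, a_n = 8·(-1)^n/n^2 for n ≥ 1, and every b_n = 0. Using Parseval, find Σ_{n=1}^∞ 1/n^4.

pi**4/90

Parseval: a_0^2/2 + Σ a_n^2 = (1/π) ∫_{-π}^{π} h(x)^2 dx = 8*pi**4/5.
Subtract a_0^2/2 = 8*pi**4/9: Σ a_n^2 = 32*pi**4/45.
Since a_n^2 = 64/n^4, Σ 1/n^4 = pi**4/90.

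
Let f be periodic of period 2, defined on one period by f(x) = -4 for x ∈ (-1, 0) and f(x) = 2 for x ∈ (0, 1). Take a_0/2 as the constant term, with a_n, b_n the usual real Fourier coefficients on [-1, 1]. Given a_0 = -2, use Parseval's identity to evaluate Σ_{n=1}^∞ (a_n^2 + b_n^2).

18

Parseval: a_0^2/2 + Σ_{n≥1} (a_n^2+b_n^2) = ∫_{-1}^{1} f(x)^2 dx = 20.
Subtract a_0^2/2 = 2: Σ (a_n^2+b_n^2) = 18.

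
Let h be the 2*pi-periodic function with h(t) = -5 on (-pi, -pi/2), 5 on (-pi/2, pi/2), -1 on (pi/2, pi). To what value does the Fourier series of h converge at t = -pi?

At t = -pi the one-sided limits are h(-pi^-) = -1 and h(-pi^+) = -5.
By Dirichlet's theorem the series converges to their average, [(-1) + (-5)]/2 = -3.

-3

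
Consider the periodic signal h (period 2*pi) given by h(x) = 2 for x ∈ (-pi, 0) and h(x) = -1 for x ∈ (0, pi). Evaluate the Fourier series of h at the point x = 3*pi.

x = 3*pi differs from x = -pi by 2 full period(s), and the series is 2*pi-periodic.
At x = -pi the one-sided limits are h(-pi^-) = -1 and h(-pi^+) = 2.
By Dirichlet's theorem the series converges to their average, [(-1) + (2)]/2 = 1/2.

1/2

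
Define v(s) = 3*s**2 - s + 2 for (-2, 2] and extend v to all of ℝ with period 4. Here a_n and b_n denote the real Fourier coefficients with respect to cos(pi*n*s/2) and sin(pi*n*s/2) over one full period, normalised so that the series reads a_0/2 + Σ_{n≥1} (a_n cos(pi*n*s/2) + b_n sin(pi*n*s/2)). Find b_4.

b_4 = 1/2 ∫_{-2}^{2} v(s) sin(2*pi*s) ds.
Integrating by parts twice (tabular method), an antiderivative of (3*s**2 - s + 2) sin(2*pi*s) is -3*s**2*cos(2*pi*s)/(2*pi) + 3*s*sin(2*pi*s)/(2*pi**2) + s*cos(2*pi*s)/(2*pi) - sin(2*pi*s)/(4*pi**2) - cos(2*pi*s)/pi + 3*cos(2*pi*s)/(4*pi**3); evaluating from -2 to 2: ∫_{-2}^{2} (3*s**2 - s + 2) sin(2*pi*s) ds = (-6/pi + 3/(4*pi**3)) - (-8/pi + 3/(4*pi**3)) = 2/pi.
Hence b_4 = (1/2)·(2/pi) = 1/pi.

1/pi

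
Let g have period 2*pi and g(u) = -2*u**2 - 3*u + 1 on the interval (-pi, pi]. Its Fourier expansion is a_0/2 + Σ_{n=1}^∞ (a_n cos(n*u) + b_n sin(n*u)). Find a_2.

a_2 = 1/pi ∫_{-pi}^{pi} g(u) cos(2*u) du.
Integrating by parts twice (tabular method), an antiderivative of (-2*u**2 - 3*u + 1) cos(2*u) is -u**2*sin(2*u) - 3*u*sin(2*u)/2 - u*cos(2*u) + sin(2*u) - 3*cos(2*u)/4; evaluating from -pi to pi: ∫_{-pi}^{pi} (-2*u**2 - 3*u + 1) cos(2*u) du = (-pi - 3/4) - (-3/4 + pi) = -2*pi.
Hence a_2 = (1/pi)·(-2*pi) = -2.

-2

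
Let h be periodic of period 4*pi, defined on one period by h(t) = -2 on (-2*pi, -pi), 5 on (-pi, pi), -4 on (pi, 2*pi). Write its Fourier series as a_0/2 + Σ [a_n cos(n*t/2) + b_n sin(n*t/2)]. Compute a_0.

2

a_0 = (1/(2*pi)) ∫_{-2*pi}^{2*pi} h(t) dt = (1/(2*pi)) · (4*pi) = 2.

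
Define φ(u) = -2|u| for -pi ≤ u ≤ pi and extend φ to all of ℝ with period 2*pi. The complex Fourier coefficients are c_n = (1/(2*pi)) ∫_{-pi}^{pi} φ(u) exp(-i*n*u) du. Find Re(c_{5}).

Since φ is real-valued, Re(c_{5}) = (1/(2*pi)) ∫_{-pi}^{pi} φ(u) cos(5*u) du = a_{5}/2.
φ is even and cos(5*u) is even, so the integrand is even: ∫_{-pi}^{pi} φ(u) cos(5*u) du = 2∫_0^{pi} φ(u) cos(5*u) du.
Integrating by parts (boundary term plus one more integral), an antiderivative of (-2*u) cos(5*u) is -2*u*sin(5*u)/5 - 2*cos(5*u)/25; evaluating from 0 to pi: ∫_{0}^{pi} (-2*u) cos(5*u) du = (2/25) - (-2/25) = 4/25.
So ∫_{-pi}^{pi} φ(u) cos(5*u) du = 8/25.
Hence Re(c_{5}) = (1/(2*pi))·(8/25) = 4/(25*pi).

4/(25*pi)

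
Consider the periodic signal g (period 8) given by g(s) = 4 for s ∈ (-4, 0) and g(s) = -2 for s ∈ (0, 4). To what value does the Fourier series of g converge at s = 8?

s = 8 differs from s = 0 by 1 full period(s), and the series is 8-periodic.
At s = 0 the one-sided limits are g(0^-) = 4 and g(0^+) = -2.
By Dirichlet's theorem the series converges to their average, [(4) + (-2)]/2 = 1.

1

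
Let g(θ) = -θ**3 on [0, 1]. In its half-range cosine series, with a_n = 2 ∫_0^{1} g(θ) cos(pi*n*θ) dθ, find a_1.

a_1 = 2 ∫_0^{1} (-θ**3) cos(pi*θ) dθ.
Integrating by parts three times (tabular method), an antiderivative of (-θ**3) cos(pi*θ) is -θ**3*sin(pi*θ)/pi - 3*θ**2*cos(pi*θ)/pi**2 + 6*θ*sin(pi*θ)/pi**3 + 6*cos(pi*θ)/pi**4; evaluating from 0 to 1: ∫_{0}^{1} (-θ**3) cos(pi*θ) dθ = (3*(-2 + pi**2)/pi**4) - (6/pi**4) = 3*(-4 + pi**2)/pi**4.
Hence a_1 = 2·(3*(-4 + pi**2)/pi**4) = 6*(-4 + pi**2)/pi**4.

6*(-4 + pi**2)/pi**4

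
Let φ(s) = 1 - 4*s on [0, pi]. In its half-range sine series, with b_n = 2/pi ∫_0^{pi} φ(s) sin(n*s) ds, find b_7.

4*(1 - 2*pi)/(7*pi)

b_7 = 2/pi ∫_0^{pi} (1 - 4*s) sin(7*s) ds.
Integrating by parts (boundary term plus one more integral), an antiderivative of (1 - 4*s) sin(7*s) is 4*s*cos(7*s)/7 - 4*sin(7*s)/49 - cos(7*s)/7; evaluating from 0 to pi: ∫_{0}^{pi} (1 - 4*s) sin(7*s) ds = (1/7 - 4*pi/7) - (-1/7) = 2/7 - 4*pi/7.
Hence b_7 = (2/pi)·(2/7 - 4*pi/7) = 4*(1 - 2*pi)/(7*pi).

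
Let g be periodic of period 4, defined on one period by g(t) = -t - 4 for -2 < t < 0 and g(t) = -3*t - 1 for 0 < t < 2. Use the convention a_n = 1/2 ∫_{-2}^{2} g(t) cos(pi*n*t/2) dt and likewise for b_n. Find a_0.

a_0 = 1/2 ∫_{-2}^{2} g(t) dt = 1/2 · (-14) = -7.

-7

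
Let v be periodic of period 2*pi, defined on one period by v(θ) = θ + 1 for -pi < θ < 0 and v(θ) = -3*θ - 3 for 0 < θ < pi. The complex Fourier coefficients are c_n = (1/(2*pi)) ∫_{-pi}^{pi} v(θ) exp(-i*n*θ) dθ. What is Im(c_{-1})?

(-4 - pi)/pi

Since v is real-valued, Im(c_{-1}) = -(1/(2*pi)) ∫_{-pi}^{pi} v(θ) sin(-θ) dθ = b_{1}/2.
Split the integral at the breakpoints.
Integrating by parts (boundary term plus one more integral), an antiderivative of (θ + 1) sin(-θ) is θ*cos(θ) - sin(θ) + cos(θ); evaluating from -pi to 0: ∫_{-pi}^{0} (θ + 1) sin(-θ) dθ = (1) - (-1 + pi) = 2 - pi.
Integrating by parts (boundary term plus one more integral), an antiderivative of (-3*θ - 3) sin(-θ) is -3*θ*cos(θ) + 3*sin(θ) - 3*cos(θ); evaluating from 0 to pi: ∫_{0}^{pi} (-3*θ - 3) sin(-θ) dθ = (3 + 3*pi) - (-3) = 6 + 3*pi.
So ∫_{-pi}^{pi} v(θ) sin(-θ) dθ = 2*pi + 8.
Hence Im(c_{-1}) = (-1/(2*pi))·(2*pi + 8) = (-4 - pi)/pi.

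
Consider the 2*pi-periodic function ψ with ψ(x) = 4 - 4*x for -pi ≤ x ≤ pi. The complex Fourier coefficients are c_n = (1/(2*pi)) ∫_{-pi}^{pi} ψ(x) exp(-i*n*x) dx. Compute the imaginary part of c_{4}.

Since ψ is real-valued, Im(c_{4}) = -(1/(2*pi)) ∫_{-pi}^{pi} ψ(x) sin(4*x) dx = -b_{4}/2.
Integrating by parts (boundary term plus one more integral), an antiderivative of (4 - 4*x) sin(4*x) is x*cos(4*x) - sin(4*x)/4 - cos(4*x); evaluating from -pi to pi: ∫_{-pi}^{pi} (4 - 4*x) sin(4*x) dx = (-1 + pi) - (-pi - 1) = 2*pi.
Hence Im(c_{4}) = (-1/(2*pi))·(2*pi) = -1.

-1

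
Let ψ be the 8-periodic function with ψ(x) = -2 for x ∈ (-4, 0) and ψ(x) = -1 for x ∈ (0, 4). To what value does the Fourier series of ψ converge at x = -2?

ψ is continuous at x = -2 with value -2, so the series converges to -2 there.

-2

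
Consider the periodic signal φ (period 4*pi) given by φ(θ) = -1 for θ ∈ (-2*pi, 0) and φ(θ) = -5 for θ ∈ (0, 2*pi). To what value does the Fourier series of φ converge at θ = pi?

φ is continuous at θ = pi with value -5, so the series converges to -5 there.

-5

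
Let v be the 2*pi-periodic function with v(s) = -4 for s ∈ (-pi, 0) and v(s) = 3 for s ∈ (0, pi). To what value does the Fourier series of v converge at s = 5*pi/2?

3

s = 5*pi/2 differs from s = pi/2 by 1 full period(s), and the series is 2*pi-periodic.
v is continuous at s = pi/2 with value 3, so the series converges to 3 there.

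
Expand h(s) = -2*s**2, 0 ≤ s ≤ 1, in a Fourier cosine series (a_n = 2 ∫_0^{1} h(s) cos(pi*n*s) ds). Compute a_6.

a_6 = 2 ∫_0^{1} (-2*s**2) cos(6*pi*s) ds.
Integrating by parts twice (tabular method), an antiderivative of (-2*s**2) cos(6*pi*s) is -s**2*sin(6*pi*s)/(3*pi) - s*cos(6*pi*s)/(9*pi**2) + sin(6*pi*s)/(54*pi**3); evaluating from 0 to 1: ∫_{0}^{1} (-2*s**2) cos(6*pi*s) ds = (-1/(9*pi**2)) - (0) = -1/(9*pi**2).
Hence a_6 = 2·(-1/(9*pi**2)) = -2/(9*pi**2).

-2/(9*pi**2)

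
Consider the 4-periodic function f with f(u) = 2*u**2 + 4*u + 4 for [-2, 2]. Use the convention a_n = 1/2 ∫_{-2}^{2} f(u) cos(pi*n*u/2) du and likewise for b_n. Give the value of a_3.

-32/(9*pi**2)

a_3 = 1/2 ∫_{-2}^{2} f(u) cos(3*pi*u/2) du.
Integrating by parts twice (tabular method), an antiderivative of (2*u**2 + 4*u + 4) cos(3*pi*u/2) is 4*u**2*sin(3*pi*u/2)/(3*pi) + 8*u*sin(3*pi*u/2)/(3*pi) + 16*u*cos(3*pi*u/2)/(9*pi**2) - 32*sin(3*pi*u/2)/(27*pi**3) + 8*sin(3*pi*u/2)/(3*pi) + 16*cos(3*pi*u/2)/(9*pi**2); evaluating from -2 to 2: ∫_{-2}^{2} (2*u**2 + 4*u + 4) cos(3*pi*u/2) du = (-16/(3*pi**2)) - (16/(9*pi**2)) = -64/(9*pi**2).
Hence a_3 = (1/2)·(-64/(9*pi**2)) = -32/(9*pi**2).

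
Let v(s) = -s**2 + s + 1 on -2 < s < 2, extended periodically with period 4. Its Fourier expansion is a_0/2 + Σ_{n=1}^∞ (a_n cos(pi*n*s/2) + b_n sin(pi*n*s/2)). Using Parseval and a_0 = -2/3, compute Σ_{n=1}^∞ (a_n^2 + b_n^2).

248/45

Parseval: a_0^2/2 + Σ_{n≥1} (a_n^2+b_n^2) = 1/2 ∫_{-2}^{2} v(s)^2 ds = 86/15.
Subtract a_0^2/2 = 2/9: Σ (a_n^2+b_n^2) = 248/45.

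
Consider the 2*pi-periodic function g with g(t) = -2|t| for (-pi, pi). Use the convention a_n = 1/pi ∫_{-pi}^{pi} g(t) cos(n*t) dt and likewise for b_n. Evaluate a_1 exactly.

a_1 = 1/pi ∫_{-pi}^{pi} g(t) cos(t) dt.
g is even and cos(t) is even, so the integrand is even and a_1 = 2/pi ∫_0^{pi} g(t) cos(t) dt.
Integrating by parts (boundary term plus one more integral), an antiderivative of (-2*t) cos(t) is -2*t*sin(t) - 2*cos(t); evaluating from 0 to pi: ∫_{0}^{pi} (-2*t) cos(t) dt = (2) - (-2) = 4.
Hence a_1 = (2/pi)·(4) = 8/pi.

8/pi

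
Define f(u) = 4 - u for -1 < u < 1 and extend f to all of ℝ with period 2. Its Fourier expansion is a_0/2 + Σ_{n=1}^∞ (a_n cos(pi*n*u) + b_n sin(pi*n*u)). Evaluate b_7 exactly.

b_7 = ∫_{-1}^{1} f(u) sin(7*pi*u) du.
Integrating by parts (boundary term plus one more integral), an antiderivative of (4 - u) sin(7*pi*u) is u*cos(7*pi*u)/(7*pi) - sin(7*pi*u)/(49*pi**2) - 4*cos(7*pi*u)/(7*pi); evaluating from -1 to 1: ∫_{-1}^{1} (4 - u) sin(7*pi*u) du = (3/(7*pi)) - (5/(7*pi)) = -2/(7*pi).
Hence b_7 = -2/(7*pi).

-2/(7*pi)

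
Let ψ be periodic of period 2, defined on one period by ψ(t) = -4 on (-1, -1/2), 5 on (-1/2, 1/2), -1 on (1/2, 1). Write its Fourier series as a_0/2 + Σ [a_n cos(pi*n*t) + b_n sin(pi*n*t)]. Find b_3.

b_3 = ∫_{-1}^{1} ψ(t) sin(3*pi*t) dt.
Split the integral at the breakpoints.
Directly, an antiderivative of (-4) sin(3*pi*t) is 4*cos(3*pi*t)/(3*pi); evaluating from -1 to -1/2: ∫_{-1}^{-1/2} (-4) sin(3*pi*t) dt = (0) - (-4/(3*pi)) = 4/(3*pi).
Directly, an antiderivative of (5) sin(3*pi*t) is -5*cos(3*pi*t)/(3*pi); evaluating from -1/2 to 1/2: ∫_{-1/2}^{1/2} (5) sin(3*pi*t) dt = (0) - (0) = 0.
Directly, an antiderivative of (-1) sin(3*pi*t) is cos(3*pi*t)/(3*pi); evaluating from 1/2 to 1: ∫_{1/2}^{1} (-1) sin(3*pi*t) dt = (-1/(3*pi)) - (0) = -1/(3*pi).
Summing the pieces gives b_3 = 1/pi.

1/pi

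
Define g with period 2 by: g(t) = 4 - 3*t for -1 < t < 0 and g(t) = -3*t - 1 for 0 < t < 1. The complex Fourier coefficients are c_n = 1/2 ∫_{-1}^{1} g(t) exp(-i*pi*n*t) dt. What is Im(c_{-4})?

Since g is real-valued, Im(c_{-4}) = -1/2 ∫_{-1}^{1} g(t) sin(-4*pi*t) dt = b_{4}/2.
Split the integral at the breakpoints.
Integrating by parts (boundary term plus one more integral), an antiderivative of (4 - 3*t) sin(-4*pi*t) is -3*t*cos(4*pi*t)/(4*pi) + 3*sin(4*pi*t)/(16*pi**2) + cos(4*pi*t)/pi; evaluating from -1 to 0: ∫_{-1}^{0} (4 - 3*t) sin(-4*pi*t) dt = (1/pi) - (7/(4*pi)) = -3/(4*pi).
Integrating by parts (boundary term plus one more integral), an antiderivative of (-3*t - 1) sin(-4*pi*t) is -3*t*cos(4*pi*t)/(4*pi) + 3*sin(4*pi*t)/(16*pi**2) - cos(4*pi*t)/(4*pi); evaluating from 0 to 1: ∫_{0}^{1} (-3*t - 1) sin(-4*pi*t) dt = (-1/pi) - (-1/(4*pi)) = -3/(4*pi).
So ∫_{-1}^{1} g(t) sin(-4*pi*t) dt = -3/(2*pi).
Hence Im(c_{-4}) = (-1/2)·(-3/(2*pi)) = 3/(4*pi).

3/(4*pi)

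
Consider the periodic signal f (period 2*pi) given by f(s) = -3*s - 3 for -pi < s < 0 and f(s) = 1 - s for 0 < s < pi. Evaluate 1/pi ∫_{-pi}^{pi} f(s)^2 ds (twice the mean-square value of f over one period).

1/pi ∫_{-pi}^{pi} f(s)^2 ds = 1/pi · (10*pi*(-3*pi + 3 + pi**2)/3) = -10*pi + 10 + 10*pi**2/3.

-10*pi + 10 + 10*pi**2/3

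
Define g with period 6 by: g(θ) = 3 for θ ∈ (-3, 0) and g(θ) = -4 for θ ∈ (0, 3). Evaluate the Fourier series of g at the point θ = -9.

-1/2

θ = -9 differs from θ = -3 by -1 full period(s), and the series is 6-periodic.
At θ = -3 the one-sided limits are g(-3^-) = -4 and g(-3^+) = 3.
By Dirichlet's theorem the series converges to their average, [(-4) + (3)]/2 = -1/2.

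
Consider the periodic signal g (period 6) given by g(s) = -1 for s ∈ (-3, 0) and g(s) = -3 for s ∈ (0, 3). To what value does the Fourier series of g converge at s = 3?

s = 3 differs from s = -3 by 1 full period(s), and the series is 6-periodic.
At s = -3 the one-sided limits are g(-3^-) = -3 and g(-3^+) = -1.
By Dirichlet's theorem the series converges to their average, [(-3) + (-1)]/2 = -2.

-2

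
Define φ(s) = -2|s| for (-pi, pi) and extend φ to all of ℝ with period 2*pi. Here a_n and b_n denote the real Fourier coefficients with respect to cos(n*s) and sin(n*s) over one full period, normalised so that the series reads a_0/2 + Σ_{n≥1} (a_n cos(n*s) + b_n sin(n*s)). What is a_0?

-2*pi

a_0 = 1/pi ∫_{-pi}^{pi} φ(s) ds = 1/pi · (-2*pi**2) = -2*pi.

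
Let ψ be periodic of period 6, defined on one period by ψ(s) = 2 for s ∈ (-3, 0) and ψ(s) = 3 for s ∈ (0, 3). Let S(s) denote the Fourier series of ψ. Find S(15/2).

s = 15/2 differs from s = 3/2 by 1 full period(s), and the series is 6-periodic.
ψ is continuous at s = 3/2 with value 3, so the series converges to 3 there.

3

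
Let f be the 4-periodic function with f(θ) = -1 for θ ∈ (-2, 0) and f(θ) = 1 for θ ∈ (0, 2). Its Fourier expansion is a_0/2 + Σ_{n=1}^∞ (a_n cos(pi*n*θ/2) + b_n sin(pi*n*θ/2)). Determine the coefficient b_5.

b_5 = 1/2 ∫_{-2}^{2} f(θ) sin(5*pi*θ/2) dθ.
f is odd and sin(5*pi*θ/2) is odd, so the integrand is even and b_5 = ∫_0^{2} f(θ) sin(5*pi*θ/2) dθ.
Directly, an antiderivative of (1) sin(5*pi*θ/2) is -2*cos(5*pi*θ/2)/(5*pi); evaluating from 0 to 2: ∫_{0}^{2} (1) sin(5*pi*θ/2) dθ = (2/(5*pi)) - (-2/(5*pi)) = 4/(5*pi).
Hence b_5 = 4/(5*pi).

4/(5*pi)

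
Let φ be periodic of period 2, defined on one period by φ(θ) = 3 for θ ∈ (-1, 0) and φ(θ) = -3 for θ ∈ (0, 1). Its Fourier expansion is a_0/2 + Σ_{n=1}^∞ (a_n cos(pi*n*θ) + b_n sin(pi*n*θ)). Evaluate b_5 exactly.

-12/(5*pi)

b_5 = ∫_{-1}^{1} φ(θ) sin(5*pi*θ) dθ.
φ is odd and sin(5*pi*θ) is odd, so the integrand is even and b_5 = 2 ∫_0^{1} φ(θ) sin(5*pi*θ) dθ.
Directly, an antiderivative of (-3) sin(5*pi*θ) is 3*cos(5*pi*θ)/(5*pi); evaluating from 0 to 1: ∫_{0}^{1} (-3) sin(5*pi*θ) dθ = (-3/(5*pi)) - (3/(5*pi)) = -6/(5*pi).
Hence b_5 = 2·(-6/(5*pi)) = -12/(5*pi).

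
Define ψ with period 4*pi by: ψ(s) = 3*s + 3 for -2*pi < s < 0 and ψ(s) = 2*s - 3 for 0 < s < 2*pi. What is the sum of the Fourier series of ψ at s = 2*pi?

-pi

s = 2*pi differs from s = -2*pi by 1 full period(s), and the series is 4*pi-periodic.
At s = -2*pi the one-sided limits are ψ(-2*pi^-) = -3 + 4*pi and ψ(-2*pi^+) = 3 - 6*pi.
By Dirichlet's theorem the series converges to their average, [(-3 + 4*pi) + (3 - 6*pi)]/2 = -pi.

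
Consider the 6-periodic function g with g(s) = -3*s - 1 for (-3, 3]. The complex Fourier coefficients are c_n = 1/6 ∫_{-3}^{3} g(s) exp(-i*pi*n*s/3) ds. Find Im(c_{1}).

Since g is real-valued, Im(c_{1}) = -1/6 ∫_{-3}^{3} g(s) sin(pi*s/3) ds = -b_{1}/2.
Integrating by parts (boundary term plus one more integral), an antiderivative of (-3*s - 1) sin(pi*s/3) is 9*s*cos(pi*s/3)/pi - 27*sin(pi*s/3)/pi**2 + 3*cos(pi*s/3)/pi; evaluating from -3 to 3: ∫_{-3}^{3} (-3*s - 1) sin(pi*s/3) ds = (-30/pi) - (24/pi) = -54/pi.
Hence Im(c_{1}) = (-1/6)·(-54/pi) = 9/pi.

9/pi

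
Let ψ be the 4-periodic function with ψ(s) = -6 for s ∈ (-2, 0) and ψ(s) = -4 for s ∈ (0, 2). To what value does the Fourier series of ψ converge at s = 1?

-4

ψ is continuous at s = 1 with value -4, so the series converges to -4 there.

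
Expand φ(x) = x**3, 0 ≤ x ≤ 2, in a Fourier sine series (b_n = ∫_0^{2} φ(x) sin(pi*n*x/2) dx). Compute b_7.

16*(-6 + 49*pi**2)/(343*pi**3)

b_7 = ∫_0^{2} (x**3) sin(7*pi*x/2) dx.
Integrating by parts three times (tabular method), an antiderivative of (x**3) sin(7*pi*x/2) is -2*x**3*cos(7*pi*x/2)/(7*pi) + 12*x**2*sin(7*pi*x/2)/(49*pi**2) + 48*x*cos(7*pi*x/2)/(343*pi**3) - 96*sin(7*pi*x/2)/(2401*pi**4); evaluating from 0 to 2: ∫_{0}^{2} (x**3) sin(7*pi*x/2) dx = (16*(-6 + 49*pi**2)/(343*pi**3)) - (0) = 16*(-6 + 49*pi**2)/(343*pi**3).
Hence b_7 = 16*(-6 + 49*pi**2)/(343*pi**3).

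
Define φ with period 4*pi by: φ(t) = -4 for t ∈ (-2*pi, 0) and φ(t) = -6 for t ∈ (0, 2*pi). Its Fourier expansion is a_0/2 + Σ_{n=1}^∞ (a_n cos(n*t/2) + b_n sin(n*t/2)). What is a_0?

-10

a_0 = (1/(2*pi)) ∫_{-2*pi}^{2*pi} φ(t) dt = (1/(2*pi)) · (-20*pi) = -10.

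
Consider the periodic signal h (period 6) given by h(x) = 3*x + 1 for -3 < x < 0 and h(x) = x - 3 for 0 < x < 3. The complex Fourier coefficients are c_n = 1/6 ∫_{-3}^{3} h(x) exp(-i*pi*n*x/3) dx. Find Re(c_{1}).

Since h is real-valued, Re(c_{1}) = 1/6 ∫_{-3}^{3} h(x) cos(pi*x/3) dx = a_{1}/2.
Split the integral at the breakpoints.
Integrating by parts (boundary term plus one more integral), an antiderivative of (3*x + 1) cos(pi*x/3) is 9*x*sin(pi*x/3)/pi + 3*sin(pi*x/3)/pi + 27*cos(pi*x/3)/pi**2; evaluating from -3 to 0: ∫_{-3}^{0} (3*x + 1) cos(pi*x/3) dx = (27/pi**2) - (-27/pi**2) = 54/pi**2.
Integrating by parts (boundary term plus one more integral), an antiderivative of (x - 3) cos(pi*x/3) is 3*x*sin(pi*x/3)/pi - 9*sin(pi*x/3)/pi + 9*cos(pi*x/3)/pi**2; evaluating from 0 to 3: ∫_{0}^{3} (x - 3) cos(pi*x/3) dx = (-9/pi**2) - (9/pi**2) = -18/pi**2.
So ∫_{-3}^{3} h(x) cos(pi*x/3) dx = 36/pi**2.
Hence Re(c_{1}) = (1/6)·(36/pi**2) = 6/pi**2.

6/pi**2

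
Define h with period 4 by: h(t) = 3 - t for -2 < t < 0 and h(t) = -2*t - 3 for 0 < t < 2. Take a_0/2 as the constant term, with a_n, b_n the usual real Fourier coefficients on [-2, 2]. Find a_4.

a_4 = 1/2 ∫_{-2}^{2} h(t) cos(2*pi*t) dt.
Split the integral at the breakpoints.
Integrating by parts (boundary term plus one more integral), an antiderivative of (3 - t) cos(2*pi*t) is -t*sin(2*pi*t)/(2*pi) + 3*sin(2*pi*t)/(2*pi) - cos(2*pi*t)/(4*pi**2); evaluating from -2 to 0: ∫_{-2}^{0} (3 - t) cos(2*pi*t) dt = (-1/(4*pi**2)) - (-1/(4*pi**2)) = 0.
Integrating by parts (boundary term plus one more integral), an antiderivative of (-2*t - 3) cos(2*pi*t) is -t*sin(2*pi*t)/pi - 3*sin(2*pi*t)/(2*pi) - cos(2*pi*t)/(2*pi**2); evaluating from 0 to 2: ∫_{0}^{2} (-2*t - 3) cos(2*pi*t) dt = (-1/(2*pi**2)) - (-1/(2*pi**2)) = 0.
Summing the pieces and multiplying by (1/2) gives a_4 = 0.

0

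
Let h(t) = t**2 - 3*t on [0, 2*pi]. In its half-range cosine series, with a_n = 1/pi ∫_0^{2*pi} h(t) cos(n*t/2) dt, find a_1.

a_1 = 1/pi ∫_0^{2*pi} (t**2 - 3*t) cos(t/2) dt.
Integrating by parts twice (tabular method), an antiderivative of (t**2 - 3*t) cos(t/2) is 2*t**2*sin(t/2) - 6*t*sin(t/2) + 8*t*cos(t/2) - 16*sin(t/2) - 12*cos(t/2); evaluating from 0 to 2*pi: ∫_{0}^{2*pi} (t**2 - 3*t) cos(t/2) dt = (12 - 16*pi) - (-12) = 24 - 16*pi.
Hence a_1 = (1/pi)·(24 - 16*pi) = -16 + 24/pi.

-16 + 24/pi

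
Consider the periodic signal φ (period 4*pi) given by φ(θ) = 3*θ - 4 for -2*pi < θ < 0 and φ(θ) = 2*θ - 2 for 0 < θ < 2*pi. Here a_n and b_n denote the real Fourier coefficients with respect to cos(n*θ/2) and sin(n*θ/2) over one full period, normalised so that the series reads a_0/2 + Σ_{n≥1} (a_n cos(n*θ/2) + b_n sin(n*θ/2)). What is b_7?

b_7 = (1/(2*pi)) ∫_{-2*pi}^{2*pi} φ(θ) sin(7*θ/2) dθ.
Split the integral at the breakpoints.
Integrating by parts (boundary term plus one more integral), an antiderivative of (3*θ - 4) sin(7*θ/2) is -6*θ*cos(7*θ/2)/7 + 12*sin(7*θ/2)/49 + 8*cos(7*θ/2)/7; evaluating from -2*pi to 0: ∫_{-2*pi}^{0} (3*θ - 4) sin(7*θ/2) dθ = (8/7) - (-12*pi/7 - 8/7) = 16/7 + 12*pi/7.
Integrating by parts (boundary term plus one more integral), an antiderivative of (2*θ - 2) sin(7*θ/2) is -4*θ*cos(7*θ/2)/7 + 8*sin(7*θ/2)/49 + 4*cos(7*θ/2)/7; evaluating from 0 to 2*pi: ∫_{0}^{2*pi} (2*θ - 2) sin(7*θ/2) dθ = (-4/7 + 8*pi/7) - (4/7) = -8/7 + 8*pi/7.
Summing the pieces and multiplying by (1/(2*pi)) gives b_7 = 2*(2 + 5*pi)/(7*pi).

2*(2 + 5*pi)/(7*pi)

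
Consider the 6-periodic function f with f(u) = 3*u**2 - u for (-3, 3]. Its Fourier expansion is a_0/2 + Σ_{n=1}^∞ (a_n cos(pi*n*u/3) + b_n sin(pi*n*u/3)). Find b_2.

3/pi

b_2 = 1/3 ∫_{-3}^{3} f(u) sin(2*pi*u/3) du.
Integrating by parts twice (tabular method), an antiderivative of (3*u**2 - u) sin(2*pi*u/3) is -9*u**2*cos(2*pi*u/3)/(2*pi) + 27*u*sin(2*pi*u/3)/(2*pi**2) + 3*u*cos(2*pi*u/3)/(2*pi) - 9*sin(2*pi*u/3)/(4*pi**2) + 81*cos(2*pi*u/3)/(4*pi**3); evaluating from -3 to 3: ∫_{-3}^{3} (3*u**2 - u) sin(2*pi*u/3) du = (-36/pi + 81/(4*pi**3)) - (-45/pi + 81/(4*pi**3)) = 9/pi.
Hence b_2 = (1/3)·(9/pi) = 3/pi.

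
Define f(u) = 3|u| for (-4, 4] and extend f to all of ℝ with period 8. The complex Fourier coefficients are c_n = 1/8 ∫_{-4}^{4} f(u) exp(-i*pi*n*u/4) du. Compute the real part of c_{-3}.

Since f is real-valued, Re(c_{-3}) = 1/8 ∫_{-4}^{4} f(u) cos(-3*pi*u/4) du = a_{3}/2.
f is even and cos(-3*pi*u/4) is even, so the integrand is even: ∫_{-4}^{4} f(u) cos(-3*pi*u/4) du = 2∫_0^{4} f(u) cos(-3*pi*u/4) du.
Integrating by parts (boundary term plus one more integral), an antiderivative of (3*u) cos(-3*pi*u/4) is 4*u*sin(3*pi*u/4)/pi + 16*cos(3*pi*u/4)/(3*pi**2); evaluating from 0 to 4: ∫_{0}^{4} (3*u) cos(-3*pi*u/4) du = (-16/(3*pi**2)) - (16/(3*pi**2)) = -32/(3*pi**2).
So ∫_{-4}^{4} f(u) cos(-3*pi*u/4) du = -64/(3*pi**2).
Hence Re(c_{-3}) = (1/8)·(-64/(3*pi**2)) = -8/(3*pi**2).

-8/(3*pi**2)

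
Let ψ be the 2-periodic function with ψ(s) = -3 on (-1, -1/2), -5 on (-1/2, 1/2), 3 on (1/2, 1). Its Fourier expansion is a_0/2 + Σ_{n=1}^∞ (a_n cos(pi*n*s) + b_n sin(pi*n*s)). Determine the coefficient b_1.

b_1 = ∫_{-1}^{1} ψ(s) sin(pi*s) ds.
Split the integral at the breakpoints.
Directly, an antiderivative of (-3) sin(pi*s) is 3*cos(pi*s)/pi; evaluating from -1 to -1/2: ∫_{-1}^{-1/2} (-3) sin(pi*s) ds = (0) - (-3/pi) = 3/pi.
Directly, an antiderivative of (-5) sin(pi*s) is 5*cos(pi*s)/pi; evaluating from -1/2 to 1/2: ∫_{-1/2}^{1/2} (-5) sin(pi*s) ds = (0) - (0) = 0.
Directly, an antiderivative of (3) sin(pi*s) is -3*cos(pi*s)/pi; evaluating from 1/2 to 1: ∫_{1/2}^{1} (3) sin(pi*s) ds = (3/pi) - (0) = 3/pi.
Summing the pieces gives b_1 = 6/pi.

6/pi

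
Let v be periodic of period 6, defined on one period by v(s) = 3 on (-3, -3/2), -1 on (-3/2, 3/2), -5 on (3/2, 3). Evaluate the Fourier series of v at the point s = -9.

-1

s = -9 differs from s = -3 by -1 full period(s), and the series is 6-periodic.
At s = -3 the one-sided limits are v(-3^-) = -5 and v(-3^+) = 3.
By Dirichlet's theorem the series converges to their average, [(-5) + (3)]/2 = -1.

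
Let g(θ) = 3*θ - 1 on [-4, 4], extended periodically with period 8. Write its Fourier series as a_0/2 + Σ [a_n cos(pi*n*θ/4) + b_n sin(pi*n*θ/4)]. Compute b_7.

b_7 = 1/4 ∫_{-4}^{4} g(θ) sin(7*pi*θ/4) dθ.
Integrating by parts (boundary term plus one more integral), an antiderivative of (3*θ - 1) sin(7*pi*θ/4) is -12*θ*cos(7*pi*θ/4)/(7*pi) + 48*sin(7*pi*θ/4)/(49*pi**2) + 4*cos(7*pi*θ/4)/(7*pi); evaluating from -4 to 4: ∫_{-4}^{4} (3*θ - 1) sin(7*pi*θ/4) dθ = (44/(7*pi)) - (-52/(7*pi)) = 96/(7*pi).
Hence b_7 = (1/4)·(96/(7*pi)) = 24/(7*pi).

24/(7*pi)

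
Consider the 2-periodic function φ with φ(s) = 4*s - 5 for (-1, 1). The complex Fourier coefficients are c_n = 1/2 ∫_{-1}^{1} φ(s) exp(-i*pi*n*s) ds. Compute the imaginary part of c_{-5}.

Since φ is real-valued, Im(c_{-5}) = -1/2 ∫_{-1}^{1} φ(s) sin(-5*pi*s) ds = b_{5}/2.
Integrating by parts (boundary term plus one more integral), an antiderivative of (4*s - 5) sin(-5*pi*s) is 4*s*cos(5*pi*s)/(5*pi) - 4*sin(5*pi*s)/(25*pi**2) - cos(5*pi*s)/pi; evaluating from -1 to 1: ∫_{-1}^{1} (4*s - 5) sin(-5*pi*s) ds = (1/(5*pi)) - (9/(5*pi)) = -8/(5*pi).
Hence Im(c_{-5}) = (-1/2)·(-8/(5*pi)) = 4/(5*pi).

4/(5*pi)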